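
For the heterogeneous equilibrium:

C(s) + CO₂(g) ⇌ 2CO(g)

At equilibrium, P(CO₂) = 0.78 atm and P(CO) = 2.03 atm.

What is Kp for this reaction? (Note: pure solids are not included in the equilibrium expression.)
K_p = 5.283

Solid C is excluded.
Kp = P(CO)²/P(CO₂) = (2.03)²/0.78 = 4.121/0.78 = 5.283.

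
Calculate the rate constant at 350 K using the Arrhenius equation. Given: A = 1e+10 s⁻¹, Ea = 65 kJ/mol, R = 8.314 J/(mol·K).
1.99e+00 s⁻¹

k = A·exp(-Ea/(R·T)) = 1e+10·exp(-65000/(8.314·350)) = 1e+10·exp(-22.3375) = 1e+10·1.9904e-10 = 1.99e+00 s⁻¹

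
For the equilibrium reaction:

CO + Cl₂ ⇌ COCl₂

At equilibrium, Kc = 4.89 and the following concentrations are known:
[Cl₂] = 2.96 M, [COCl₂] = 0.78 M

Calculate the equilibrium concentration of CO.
[CO] = 0.0539 M

Kc = ([COCl₂]) / ([CO] × [Cl₂]) = 4.89
[CO]^1 = (product terms)/(Kc · other reactant terms) = 0.78 / (4.89 · 2.96) = 0.053888
[CO] = 0.0539 M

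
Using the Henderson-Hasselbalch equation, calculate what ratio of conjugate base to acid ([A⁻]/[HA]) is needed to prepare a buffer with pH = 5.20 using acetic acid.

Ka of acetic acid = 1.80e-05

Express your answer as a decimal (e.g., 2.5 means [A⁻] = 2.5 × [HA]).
[A⁻]/[HA] = 2.853

pKa = −log(1.80e-05) = 4.7447. pH = pKa + log([A⁻]/[HA]). 5.20 = 4.7447 + log(ratio). log(ratio) = 5.20 − 4.7447 = 0.4553. ratio = 10^(0.4553) = 2.853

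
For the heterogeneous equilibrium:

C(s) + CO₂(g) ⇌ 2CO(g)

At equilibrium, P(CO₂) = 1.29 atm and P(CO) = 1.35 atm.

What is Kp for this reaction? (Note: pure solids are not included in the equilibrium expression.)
K_p = 1.413

Solid C is excluded.
Kp = P(CO)²/P(CO₂) = (1.35)²/1.29 = 1.823/1.29 = 1.413.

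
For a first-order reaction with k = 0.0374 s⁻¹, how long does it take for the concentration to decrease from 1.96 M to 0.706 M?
27.30 s

From ln[A] = ln[A]₀ - k·t: t = ln([A]₀/[A])/k = ln(1.96/0.706)/0.0374 = ln(2.7762)/0.0374 = 1.0211/0.0374 = 27.30 s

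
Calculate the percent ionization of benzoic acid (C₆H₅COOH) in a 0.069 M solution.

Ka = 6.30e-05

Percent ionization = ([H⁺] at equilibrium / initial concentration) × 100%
Percent ionization = 2.98%

Let x = [H⁺]. Ka = x²/(C - x) ⇒ x² + (6.30e-05)x - (6.30e-05)(0.069) = 0. x = 2.0537e-03. Percent = (2.0537e-03/0.069) × 100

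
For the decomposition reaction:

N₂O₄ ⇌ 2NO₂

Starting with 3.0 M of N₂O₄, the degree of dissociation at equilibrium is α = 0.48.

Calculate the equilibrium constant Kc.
K_c = 5.3169

x = α·[A]₀ = 0.48 × 3.0 = 1.44 M dissociated.
At eq: [N₂O₄] = 3.0 − 1.44 = 1.56 M; [NO₂] = 2x = 2.88 M.
Kc = [NO₂]²/[N₂O₄] = (2.88)²/1.56 = 5.317.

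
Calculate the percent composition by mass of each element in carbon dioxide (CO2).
C: 27.29%, O: 72.71%

Molar mass of CO2 = 44.01 g/mol
% C = (1 × 12.01) / 44.01 × 100% = 12.01 / 44.01 × 100% = 27.29%
% O = (2 × 16.0) / 44.01 × 100% = 32 / 44.01 × 100% = 72.71%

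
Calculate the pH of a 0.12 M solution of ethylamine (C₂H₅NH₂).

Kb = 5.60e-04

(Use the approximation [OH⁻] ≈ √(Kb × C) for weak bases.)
pH = 11.91

[OH⁻] = √(Kb × C) = √(5.60e-04 × 0.12) = 8.1976e-03. pOH = 2.09, pH = 14 - pOH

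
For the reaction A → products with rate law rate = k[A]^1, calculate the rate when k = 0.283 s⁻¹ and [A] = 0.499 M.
0.1412 M/s

rate = k·[A]^1 = 0.283·(0.499)^1 = 0.283·0.499 = 0.1412 M/s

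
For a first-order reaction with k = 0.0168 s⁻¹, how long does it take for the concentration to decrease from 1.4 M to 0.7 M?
41.26 s

From ln[A] = ln[A]₀ - k·t: t = ln([A]₀/[A])/k = ln(1.4/0.7)/0.0168 = ln(2.0000)/0.0168 = 0.6931/0.0168 = 41.26 s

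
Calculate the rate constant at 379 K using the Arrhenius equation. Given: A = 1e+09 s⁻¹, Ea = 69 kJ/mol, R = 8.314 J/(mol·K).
3.09e-01 s⁻¹

k = A·exp(-Ea/(R·T)) = 1e+09·exp(-69000/(8.314·379)) = 1e+09·exp(-21.8978) = 1e+09·3.0897e-10 = 3.09e-01 s⁻¹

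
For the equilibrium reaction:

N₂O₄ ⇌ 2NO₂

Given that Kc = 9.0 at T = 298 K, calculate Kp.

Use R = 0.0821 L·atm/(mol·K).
K_p = 220.1922

Δn = (moles gaseous products) − (moles gaseous reactants) = 1
T = 298 K; RT = 0.0821 × 298 = 24.4658
Kp = Kc·(RT)^Δn = 9.0 × (24.4658)^1 = 9.0 × 24.4658 = 220.1922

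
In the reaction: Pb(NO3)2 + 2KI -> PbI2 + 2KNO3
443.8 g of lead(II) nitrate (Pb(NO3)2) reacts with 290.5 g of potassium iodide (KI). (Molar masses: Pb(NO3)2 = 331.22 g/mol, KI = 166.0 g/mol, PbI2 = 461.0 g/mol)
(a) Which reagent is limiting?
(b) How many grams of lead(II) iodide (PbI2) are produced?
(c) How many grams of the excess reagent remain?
(a) KI, (b) 403.4 g, (c) 154 g

Moles of Pb(NO3)2 = 443.8 g ÷ 331.22 g/mol = 1.33989 mol
Moles of KI = 290.5 g ÷ 166.0 g/mol = 1.75 mol
Moles ÷ coefficient: Pb(NO3)2: 1.33989/1 = 1.34, KI: 1.75/2 = 0.875
(a) KI has the smaller value, so KI is the limiting reagent.
(b) Moles of PbI2 = 1.75 mol KI × (1/2) = 0.875 mol; mass = 0.875 mol × 461.0 g/mol = 403.4 g
(c) Pb(NO3)2 consumed = 1.75 × (1/2) = 0.875 mol; remaining = 1.33989 − 0.875 = 0.464895 mol; mass = 0.464895 mol × 331.22 g/mol = 154 g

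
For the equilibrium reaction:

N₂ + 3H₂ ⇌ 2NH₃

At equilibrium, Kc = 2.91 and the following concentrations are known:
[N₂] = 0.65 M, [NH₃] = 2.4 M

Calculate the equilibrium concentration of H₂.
[H₂] = 1.4495 M

Kc = ([NH₃]^2) / ([N₂] × [H₂]^3) = 2.91
[H₂]^3 = (product terms)/(Kc · other reactant terms) = 5.76 / (2.91 · 0.65) = 3.0452
[H₂] = (3.0452)^(1/3) = 1.4495 M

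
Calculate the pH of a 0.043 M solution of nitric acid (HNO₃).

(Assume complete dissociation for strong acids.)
pH = 1.37

[H⁺] = 0.043 M for strong acid. pH = -log[H⁺] = -log(0.043)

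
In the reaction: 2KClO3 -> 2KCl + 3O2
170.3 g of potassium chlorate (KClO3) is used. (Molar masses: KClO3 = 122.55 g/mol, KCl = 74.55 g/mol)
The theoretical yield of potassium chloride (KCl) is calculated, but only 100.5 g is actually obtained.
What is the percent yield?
Moles of KClO3 = 170.3 g ÷ 122.55 g/mol = 1.38964 mol
Mole ratio: 2 mol KCl / 2 mol KClO3
Moles of KCl = 1.38964 × (2/2) = 1.38964 mol
Theoretical yield = 1.38964 mol × 74.55 g/mol = 103.6 g
Actual yield = 100.5 g
Percent yield = (100.5 / 103.6) × 100% = 97.0%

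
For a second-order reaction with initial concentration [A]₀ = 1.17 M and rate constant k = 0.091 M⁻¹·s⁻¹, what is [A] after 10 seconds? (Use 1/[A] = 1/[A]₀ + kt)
0.5667 M

1/[A] = 1/[A]₀ + k·t = 1/1.17 + (0.091)·(10) = 0.8547 + 0.9100 = 1.7647
[A] = 1/1.7647 = 0.5667 M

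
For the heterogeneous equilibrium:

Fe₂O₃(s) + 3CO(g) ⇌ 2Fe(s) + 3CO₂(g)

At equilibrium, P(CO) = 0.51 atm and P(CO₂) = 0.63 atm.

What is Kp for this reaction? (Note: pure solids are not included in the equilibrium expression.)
K_p = 1.885

Solids (Fe₂O₃, Fe) are excluded.
Kp = P(CO₂)³/P(CO)³ = (0.63)³/(0.51)³ = 0.25/0.1327 = 1.885.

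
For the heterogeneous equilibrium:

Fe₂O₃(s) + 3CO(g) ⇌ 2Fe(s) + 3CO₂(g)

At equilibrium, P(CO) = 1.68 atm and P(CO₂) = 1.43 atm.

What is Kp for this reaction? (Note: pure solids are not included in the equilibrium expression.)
K_p = 0.617

Solids (Fe₂O₃, Fe) are excluded.
Kp = P(CO₂)³/P(CO)³ = (1.43)³/(1.68)³ = 2.924/4.742 = 0.617.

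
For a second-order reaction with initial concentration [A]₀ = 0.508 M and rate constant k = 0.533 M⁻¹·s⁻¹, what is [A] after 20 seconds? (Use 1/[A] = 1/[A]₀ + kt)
0.0792 M

1/[A] = 1/[A]₀ + k·t = 1/0.508 + (0.533)·(20) = 1.9685 + 10.6600 = 12.6285
[A] = 1/12.6285 = 0.0792 M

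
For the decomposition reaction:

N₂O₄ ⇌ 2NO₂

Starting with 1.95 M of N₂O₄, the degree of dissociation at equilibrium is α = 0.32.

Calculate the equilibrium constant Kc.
K_c = 1.1746

x = α·[A]₀ = 0.32 × 1.95 = 0.624 M dissociated.
At eq: [N₂O₄] = 1.95 − 0.624 = 1.326 M; [NO₂] = 2x = 1.248 M.
Kc = [NO₂]²/[N₂O₄] = (1.248)²/1.326 = 1.175.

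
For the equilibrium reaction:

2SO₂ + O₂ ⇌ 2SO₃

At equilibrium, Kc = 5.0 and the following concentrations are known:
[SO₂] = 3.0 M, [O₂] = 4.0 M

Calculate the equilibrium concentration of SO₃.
[SO₃] = 13.4164 M

Kc = ([SO₃]^2) / ([SO₂]^2 × [O₂]) = 5.0
[SO₃]^2 = Kc · (reactant terms)/(other product terms) = 5.0 · 36 / 1 = 180
[SO₃] = (180)^(1/2) = 13.4164 M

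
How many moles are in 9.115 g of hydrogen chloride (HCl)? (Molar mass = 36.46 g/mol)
Moles = 9.115 g ÷ 36.46 g/mol = 0.25 mol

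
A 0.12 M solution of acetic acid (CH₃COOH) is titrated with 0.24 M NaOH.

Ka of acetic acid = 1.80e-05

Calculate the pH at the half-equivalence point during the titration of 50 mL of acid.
pH = pKa = 4.74

At the half-equivalence point, [HA] = [A⁻], so by Henderson–Hasselbalch pH = pKa + log(1) = pKa.
pKa = −log(1.80e-05) = 4.74.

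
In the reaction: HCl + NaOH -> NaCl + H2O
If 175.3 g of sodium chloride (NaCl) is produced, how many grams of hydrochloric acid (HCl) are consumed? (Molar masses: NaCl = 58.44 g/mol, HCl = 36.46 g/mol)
Moles of NaCl = 175.3 g ÷ 58.44 g/mol = 2.99966 mol
Mole ratio: 1 mol HCl / 1 mol NaCl
Moles of HCl = 2.99966 × (1/1) = 2.99966 mol
Mass of HCl = 2.99966 mol × 36.46 g/mol = 109.4 g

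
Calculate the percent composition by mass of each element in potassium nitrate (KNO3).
K: 38.67%, N: 13.86%, O: 47.47%

Molar mass of KNO3 = 101.11 g/mol
% K = (1 × 39.1) / 101.11 × 100% = 39.1 / 101.11 × 100% = 38.67%
% N = (1 × 14.01) / 101.11 × 100% = 14.01 / 101.11 × 100% = 13.86%
% O = (3 × 16.0) / 101.11 × 100% = 48 / 101.11 × 100% = 47.47%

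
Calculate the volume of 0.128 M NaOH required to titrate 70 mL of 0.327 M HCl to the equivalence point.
V_{base} = 178.8 mL

At equivalence: moles acid = moles base.
moles HCl = 0.327 M × 0.07 L = 0.02289 mol
V_NaOH = 0.02289 mol ÷ 0.128 M = 0.1788 L = 178.8 mL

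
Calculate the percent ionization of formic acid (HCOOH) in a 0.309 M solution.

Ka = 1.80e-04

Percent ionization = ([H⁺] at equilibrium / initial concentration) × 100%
Percent ionization = 2.38%

Let x = [H⁺]. Ka = x²/(C - x) ⇒ x² + (1.80e-04)x - (1.80e-04)(0.309) = 0. x = 7.3684e-03. Percent = (7.3684e-03/0.309) × 100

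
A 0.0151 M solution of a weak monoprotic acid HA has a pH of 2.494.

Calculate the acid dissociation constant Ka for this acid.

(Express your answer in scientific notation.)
K_a = 8.64e-04

[H⁺] = 10^(−pH) = 10^(−2.494) = 3.206e-03 M. For HA ⇌ H⁺ + A⁻, Ka = x²/(C − x) = (3.206e-03)²/(0.0151 − 3.206e-03) = 8.64e-04.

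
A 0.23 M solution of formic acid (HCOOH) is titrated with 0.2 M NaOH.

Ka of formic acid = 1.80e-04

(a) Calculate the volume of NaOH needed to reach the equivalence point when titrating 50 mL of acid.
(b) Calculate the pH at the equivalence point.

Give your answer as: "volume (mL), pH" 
V = 57.5 mL, pH = 8.39

(a) At equivalence: moles acid = moles base.
moles acid = 0.23 × 0.05 = 0.0115 mol; V_NaOH = 0.0115/0.2 = 0.0575 L = 57.5 mL.
(b) At equivalence, all acid → conjugate base A⁻ at [A⁻] = 0.0115/0.1075 = 0.107 M.
Kb = Kw/Ka = 1.0e-14/1.80e-04 = 5.556e-11; [OH⁻] = √(Kb·[A⁻]) = 2.438e-06; pOH = 5.61; pH = 14 − pOH = 8.39.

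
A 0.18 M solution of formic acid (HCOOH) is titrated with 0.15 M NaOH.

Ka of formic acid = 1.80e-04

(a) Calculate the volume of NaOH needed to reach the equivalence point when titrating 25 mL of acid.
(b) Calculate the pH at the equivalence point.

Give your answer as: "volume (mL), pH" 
V = 30.0 mL, pH = 8.33

(a) At equivalence: moles acid = moles base.
moles acid = 0.18 × 0.025 = 0.0045 mol; V_NaOH = 0.0045/0.15 = 0.03 L = 30.0 mL.
(b) At equivalence, all acid → conjugate base A⁻ at [A⁻] = 0.0045/0.055 = 0.08182 M.
Kb = Kw/Ka = 1.0e-14/1.80e-04 = 5.556e-11; [OH⁻] = √(Kb·[A⁻]) = 2.132e-06; pOH = 5.67; pH = 14 − pOH = 8.33.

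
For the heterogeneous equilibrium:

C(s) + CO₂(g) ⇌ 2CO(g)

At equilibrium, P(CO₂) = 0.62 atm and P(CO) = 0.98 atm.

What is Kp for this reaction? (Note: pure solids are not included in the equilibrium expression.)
K_p = 1.549

Solid C is excluded.
Kp = P(CO)²/P(CO₂) = (0.98)²/0.62 = 0.9604/0.62 = 1.549.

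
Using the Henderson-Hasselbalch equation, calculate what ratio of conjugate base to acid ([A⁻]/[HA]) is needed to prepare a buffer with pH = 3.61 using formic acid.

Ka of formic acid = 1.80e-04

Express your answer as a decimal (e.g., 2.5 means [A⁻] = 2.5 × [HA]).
[A⁻]/[HA] = 0.733

pKa = −log(1.80e-04) = 3.7447. pH = pKa + log([A⁻]/[HA]). 3.61 = 3.7447 + log(ratio). log(ratio) = 3.61 − 3.7447 = -0.1347. ratio = 10^(-0.1347) = 0.733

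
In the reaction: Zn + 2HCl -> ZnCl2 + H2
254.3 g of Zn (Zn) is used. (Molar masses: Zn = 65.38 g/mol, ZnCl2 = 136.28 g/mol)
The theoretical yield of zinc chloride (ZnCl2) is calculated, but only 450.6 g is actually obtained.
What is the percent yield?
Moles of Zn = 254.3 g ÷ 65.38 g/mol = 3.88957 mol
Mole ratio: 1 mol ZnCl2 / 1 mol Zn
Moles of ZnCl2 = 3.88957 × (1/1) = 3.88957 mol
Theoretical yield = 3.88957 mol × 136.28 g/mol = 530.07 g
Actual yield = 450.6 g
Percent yield = (450.6 / 530.07) × 100% = 85.0%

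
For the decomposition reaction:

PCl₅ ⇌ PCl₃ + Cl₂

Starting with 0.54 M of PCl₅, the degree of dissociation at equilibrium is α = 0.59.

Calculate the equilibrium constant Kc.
K_c = 0.4585

x = α·[A]₀ = 0.59 × 0.54 = 0.3186 M dissociated.
At eq: [PCl₅] = 0.54 − 0.3186 = 0.2214 M; [PCl₃] = [Cl₂] = x = 0.3186 M.
Kc = [PCl₃][Cl₂]/[PCl₅] = (0.3186)²/0.2214 = 0.4585.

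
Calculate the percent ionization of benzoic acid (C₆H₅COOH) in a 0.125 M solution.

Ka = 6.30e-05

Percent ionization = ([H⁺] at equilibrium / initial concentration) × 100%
Percent ionization = 2.22%

Let x = [H⁺]. Ka = x²/(C - x) ⇒ x² + (6.30e-05)x - (6.30e-05)(0.125) = 0. x = 2.7749e-03. Percent = (2.7749e-03/0.125) × 100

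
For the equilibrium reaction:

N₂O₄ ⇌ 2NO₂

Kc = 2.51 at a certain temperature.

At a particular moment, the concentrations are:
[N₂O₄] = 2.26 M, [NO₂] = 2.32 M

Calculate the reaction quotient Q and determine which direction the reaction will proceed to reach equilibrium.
Q = 2.382, Q < K, reaction proceeds forward (toward products)

Q = ([NO₂]^2) / ([N₂O₄])
  = ((2.32)^2) / ((2.26)) = 5.3824/2.26 = 2.382
Since Q = 2.382 < Kc = 2.51, the reaction proceeds forward (toward products) to reach equilibrium.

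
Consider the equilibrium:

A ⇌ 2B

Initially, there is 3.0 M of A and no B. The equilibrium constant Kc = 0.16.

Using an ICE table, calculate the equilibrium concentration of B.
[B] = 0.654 M

ICE: [A] = 3.0 − x, [B] = 2x.
Kc = (2x)²/(3.0 − x) = 0.16 ⇒ 4x² + 0.16x − 0.48 = 0.
x = (−0.16 + √(0.16² + 4·4·0.48))/(2·4) = (−0.16 + √7.7056)/8 = 0.32699.
[B] = 2x = 0.654 M.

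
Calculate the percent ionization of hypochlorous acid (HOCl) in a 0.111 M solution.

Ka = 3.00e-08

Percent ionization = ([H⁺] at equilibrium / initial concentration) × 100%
Percent ionization = 0.052%

Let x = [H⁺]. Ka = x²/(C - x) ⇒ x² + (3.00e-08)x - (3.00e-08)(0.111) = 0. x = 5.7691e-05. Percent = (5.7691e-05/0.111) × 100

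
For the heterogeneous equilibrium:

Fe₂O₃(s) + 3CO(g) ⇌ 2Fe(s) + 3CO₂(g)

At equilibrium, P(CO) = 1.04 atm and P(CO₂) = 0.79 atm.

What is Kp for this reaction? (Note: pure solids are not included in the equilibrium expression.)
K_p = 0.438

Solids (Fe₂O₃, Fe) are excluded.
Kp = P(CO₂)³/P(CO)³ = (0.79)³/(1.04)³ = 0.493/1.125 = 0.438.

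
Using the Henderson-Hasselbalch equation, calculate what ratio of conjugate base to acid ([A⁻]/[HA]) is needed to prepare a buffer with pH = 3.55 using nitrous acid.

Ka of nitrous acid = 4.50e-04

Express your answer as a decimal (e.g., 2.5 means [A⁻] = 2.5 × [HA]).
[A⁻]/[HA] = 1.597

pKa = −log(4.50e-04) = 3.3468. pH = pKa + log([A⁻]/[HA]). 3.55 = 3.3468 + log(ratio). log(ratio) = 3.55 − 3.3468 = 0.2032. ratio = 10^(0.2032) = 1.597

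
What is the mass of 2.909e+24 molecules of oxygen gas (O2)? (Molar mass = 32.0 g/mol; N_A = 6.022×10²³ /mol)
Moles = 2.909e+24 ÷ 6.022×10²³ = 4.83062 mol
Mass = 4.83062 mol × 32.0 g/mol = 154.6 g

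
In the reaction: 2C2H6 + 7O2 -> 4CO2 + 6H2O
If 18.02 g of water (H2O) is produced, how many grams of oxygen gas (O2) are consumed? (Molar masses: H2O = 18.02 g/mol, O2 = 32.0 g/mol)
Moles of H2O = 18.02 g ÷ 18.02 g/mol = 1 mol
Mole ratio: 7 mol O2 / 6 mol H2O
Moles of O2 = 1 × (7/6) = 1.16667 mol
Mass of O2 = 1.16667 mol × 32.0 g/mol = 37.33 g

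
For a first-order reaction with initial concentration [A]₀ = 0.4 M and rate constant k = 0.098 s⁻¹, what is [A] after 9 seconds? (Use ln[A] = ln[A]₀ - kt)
0.1656 M

ln[A] = ln[A]₀ - k·t = ln(0.4) - (0.098)·(9) = -0.9163 - 0.8820 = -1.7983
[A] = e^(-1.7983) = 0.1656 M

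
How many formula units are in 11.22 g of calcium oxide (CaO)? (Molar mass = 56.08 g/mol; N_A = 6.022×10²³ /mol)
Moles = 11.22 g ÷ 56.08 g/mol = 0.200071 mol
Formula units = 0.200071 mol × 6.022×10²³ /mol = 1.205e+23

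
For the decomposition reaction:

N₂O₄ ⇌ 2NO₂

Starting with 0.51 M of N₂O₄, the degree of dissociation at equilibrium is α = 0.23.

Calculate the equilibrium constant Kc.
K_c = 0.1402

x = α·[A]₀ = 0.23 × 0.51 = 0.1173 M dissociated.
At eq: [N₂O₄] = 0.51 − 0.1173 = 0.3927 M; [NO₂] = 2x = 0.2346 M.
Kc = [NO₂]²/[N₂O₄] = (0.2346)²/0.3927 = 0.1402.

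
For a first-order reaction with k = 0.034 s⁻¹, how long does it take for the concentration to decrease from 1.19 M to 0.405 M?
31.70 s

From ln[A] = ln[A]₀ - k·t: t = ln([A]₀/[A])/k = ln(1.19/0.405)/0.034 = ln(2.9383)/0.034 = 1.0778/0.034 = 31.70 s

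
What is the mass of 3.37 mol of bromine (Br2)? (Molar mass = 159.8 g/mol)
Mass = 3.37 mol × 159.8 g/mol = 538.5 g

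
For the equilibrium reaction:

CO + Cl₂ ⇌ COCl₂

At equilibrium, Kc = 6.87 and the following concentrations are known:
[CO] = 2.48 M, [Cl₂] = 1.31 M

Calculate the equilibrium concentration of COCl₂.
[COCl₂] = 22.3193 M

Kc = ([COCl₂]) / ([CO] × [Cl₂]) = 6.87
[COCl₂]^1 = Kc · (reactant terms)/(other product terms) = 6.87 · 3.2488 / 1 = 22.319
[COCl₂] = 22.3193 M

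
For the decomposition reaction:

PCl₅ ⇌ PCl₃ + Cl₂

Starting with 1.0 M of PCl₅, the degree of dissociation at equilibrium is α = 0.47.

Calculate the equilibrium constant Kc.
K_c = 0.4168

x = α·[A]₀ = 0.47 × 1.0 = 0.47 M dissociated.
At eq: [PCl₅] = 1.0 − 0.47 = 0.53 M; [PCl₃] = [Cl₂] = x = 0.47 M.
Kc = [PCl₃][Cl₂]/[PCl₅] = (0.47)²/0.53 = 0.4168.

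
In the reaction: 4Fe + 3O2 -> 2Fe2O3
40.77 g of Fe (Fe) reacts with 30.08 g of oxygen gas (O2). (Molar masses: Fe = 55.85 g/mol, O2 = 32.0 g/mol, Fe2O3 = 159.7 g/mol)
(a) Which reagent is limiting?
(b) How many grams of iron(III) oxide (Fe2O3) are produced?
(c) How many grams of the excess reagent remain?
(a) Fe, (b) 58.29 g, (c) 12.56 g

Moles of Fe = 40.77 g ÷ 55.85 g/mol = 0.729991 mol
Moles of O2 = 30.08 g ÷ 32.0 g/mol = 0.94 mol
Moles ÷ coefficient: Fe: 0.729991/4 = 0.1825, O2: 0.94/3 = 0.3133
(a) Fe has the smaller value, so Fe is the limiting reagent.
(b) Moles of Fe2O3 = 0.729991 mol Fe × (2/4) = 0.364996 mol; mass = 0.364996 mol × 159.7 g/mol = 58.29 g
(c) O2 consumed = 0.729991 × (3/4) = 0.547493 mol; remaining = 0.94 − 0.547493 = 0.392507 mol; mass = 0.392507 mol × 32.0 g/mol = 12.56 g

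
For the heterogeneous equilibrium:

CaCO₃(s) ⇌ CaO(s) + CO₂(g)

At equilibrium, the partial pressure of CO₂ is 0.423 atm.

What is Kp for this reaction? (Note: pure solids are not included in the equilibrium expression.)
K_p = 0.423

Solids (CaCO₃, CaO) have activity 1 and are excluded.
Kp = P(CO₂) = 0.423.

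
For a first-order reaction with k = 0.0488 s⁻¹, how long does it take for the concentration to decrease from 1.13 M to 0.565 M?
14.20 s

From ln[A] = ln[A]₀ - k·t: t = ln([A]₀/[A])/k = ln(1.13/0.565)/0.0488 = ln(2.0000)/0.0488 = 0.6931/0.0488 = 14.20 s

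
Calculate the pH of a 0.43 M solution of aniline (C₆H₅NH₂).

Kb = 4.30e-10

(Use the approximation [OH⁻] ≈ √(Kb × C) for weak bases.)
pH = 9.13

[OH⁻] = √(Kb × C) = √(4.30e-10 × 0.43) = 1.3598e-05. pOH = 4.87, pH = 14 - pOH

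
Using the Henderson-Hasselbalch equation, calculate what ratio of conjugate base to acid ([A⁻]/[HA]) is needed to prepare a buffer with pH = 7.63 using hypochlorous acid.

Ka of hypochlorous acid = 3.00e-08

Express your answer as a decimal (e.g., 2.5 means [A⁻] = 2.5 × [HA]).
[A⁻]/[HA] = 1.280

pKa = −log(3.00e-08) = 7.5229. pH = pKa + log([A⁻]/[HA]). 7.63 = 7.5229 + log(ratio). log(ratio) = 7.63 − 7.5229 = 0.1071. ratio = 10^(0.1071) = 1.280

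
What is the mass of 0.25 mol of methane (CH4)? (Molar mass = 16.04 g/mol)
Mass = 0.25 mol × 16.04 g/mol = 4.01 g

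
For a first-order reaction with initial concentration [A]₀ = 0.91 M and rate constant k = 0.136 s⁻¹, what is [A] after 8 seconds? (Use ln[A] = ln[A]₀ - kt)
0.3066 M

ln[A] = ln[A]₀ - k·t = ln(0.91) - (0.136)·(8) = -0.0943 - 1.0880 = -1.1823
[A] = e^(-1.1823) = 0.3066 M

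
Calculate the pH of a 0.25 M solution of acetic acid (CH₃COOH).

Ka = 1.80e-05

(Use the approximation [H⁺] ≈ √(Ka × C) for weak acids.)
pH = 2.67

[H⁺] = √(Ka × C) = √(1.80e-05 × 0.25) = 2.1213e-03. pH = -log(2.1213e-03)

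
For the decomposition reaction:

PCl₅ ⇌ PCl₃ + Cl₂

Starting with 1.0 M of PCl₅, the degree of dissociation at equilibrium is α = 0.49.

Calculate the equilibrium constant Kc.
K_c = 0.4708

x = α·[A]₀ = 0.49 × 1.0 = 0.49 M dissociated.
At eq: [PCl₅] = 1.0 − 0.49 = 0.51 M; [PCl₃] = [Cl₂] = x = 0.49 M.
Kc = [PCl₃][Cl₂]/[PCl₅] = (0.49)²/0.51 = 0.4708.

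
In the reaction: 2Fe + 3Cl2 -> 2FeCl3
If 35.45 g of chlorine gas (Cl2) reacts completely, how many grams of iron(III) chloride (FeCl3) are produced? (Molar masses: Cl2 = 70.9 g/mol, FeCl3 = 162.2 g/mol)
Moles of Cl2 = 35.45 g ÷ 70.9 g/mol = 0.5 mol
Mole ratio: 2 mol FeCl3 / 3 mol Cl2
Moles of FeCl3 = 0.5 × (2/3) = 0.333333 mol
Mass of FeCl3 = 0.333333 mol × 162.2 g/mol = 54.07 g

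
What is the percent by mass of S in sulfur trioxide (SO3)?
Mass of S in formula = 32.07 × 1 = 32.07 g/mol
Molar mass = 80.07 g/mol
% S = (32.07/80.07) × 100% = 40.05%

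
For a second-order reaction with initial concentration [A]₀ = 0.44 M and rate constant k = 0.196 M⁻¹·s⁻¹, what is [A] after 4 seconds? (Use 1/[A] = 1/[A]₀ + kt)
0.3271 M

1/[A] = 1/[A]₀ + k·t = 1/0.44 + (0.196)·(4) = 2.2727 + 0.7840 = 3.0567
[A] = 1/3.0567 = 0.3271 M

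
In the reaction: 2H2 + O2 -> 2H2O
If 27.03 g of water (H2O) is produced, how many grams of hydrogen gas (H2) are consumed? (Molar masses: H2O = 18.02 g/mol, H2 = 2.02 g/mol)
Moles of H2O = 27.03 g ÷ 18.02 g/mol = 1.5 mol
Mole ratio: 2 mol H2 / 2 mol H2O
Moles of H2 = 1.5 × (2/2) = 1.5 mol
Mass of H2 = 1.5 mol × 2.02 g/mol = 3.03 g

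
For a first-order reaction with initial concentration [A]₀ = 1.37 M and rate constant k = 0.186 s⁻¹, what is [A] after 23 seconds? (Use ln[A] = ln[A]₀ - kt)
0.0190 M

ln[A] = ln[A]₀ - k·t = ln(1.37) - (0.186)·(23) = 0.3148 - 4.2780 = -3.9632
[A] = e^(-3.9632) = 0.0190 M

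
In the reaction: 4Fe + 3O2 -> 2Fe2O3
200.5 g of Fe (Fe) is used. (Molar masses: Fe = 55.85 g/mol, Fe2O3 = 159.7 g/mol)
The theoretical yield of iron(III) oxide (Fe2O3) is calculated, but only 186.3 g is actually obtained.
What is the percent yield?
Moles of Fe = 200.5 g ÷ 55.85 g/mol = 3.58997 mol
Mole ratio: 2 mol Fe2O3 / 4 mol Fe
Moles of Fe2O3 = 3.58997 × (2/4) = 1.79499 mol
Theoretical yield = 1.79499 mol × 159.7 g/mol = 286.66 g
Actual yield = 186.3 g
Percent yield = (186.3 / 286.66) × 100% = 65.0%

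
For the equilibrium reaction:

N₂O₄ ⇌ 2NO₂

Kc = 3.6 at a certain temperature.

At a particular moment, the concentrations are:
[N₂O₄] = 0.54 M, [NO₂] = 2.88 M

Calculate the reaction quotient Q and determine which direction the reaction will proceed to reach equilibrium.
Q = 15.360, Q > K, reaction proceeds reverse (toward reactants)

Q = ([NO₂]^2) / ([N₂O₄])
  = ((2.88)^2) / ((0.54)) = 8.2944/0.54 = 15.36
Since Q = 15.36 > Kc = 3.6, the reaction proceeds reverse (toward reactants) to reach equilibrium.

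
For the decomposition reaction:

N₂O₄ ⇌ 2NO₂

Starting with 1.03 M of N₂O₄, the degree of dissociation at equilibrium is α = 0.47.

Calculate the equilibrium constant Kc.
K_c = 1.7172

x = α·[A]₀ = 0.47 × 1.03 = 0.4841 M dissociated.
At eq: [N₂O₄] = 1.03 − 0.4841 = 0.5459 M; [NO₂] = 2x = 0.9682 M.
Kc = [NO₂]²/[N₂O₄] = (0.9682)²/0.5459 = 1.717.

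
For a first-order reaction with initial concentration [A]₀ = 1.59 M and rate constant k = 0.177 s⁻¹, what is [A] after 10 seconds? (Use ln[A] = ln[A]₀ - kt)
0.2708 M

ln[A] = ln[A]₀ - k·t = ln(1.59) - (0.177)·(10) = 0.4637 - 1.7700 = -1.3063
[A] = e^(-1.3063) = 0.2708 M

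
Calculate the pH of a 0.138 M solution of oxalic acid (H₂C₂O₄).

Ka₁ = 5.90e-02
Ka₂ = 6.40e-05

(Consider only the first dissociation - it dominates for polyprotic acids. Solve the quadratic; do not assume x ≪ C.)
pH = 1.18

x² + Ka₁·x − Ka₁·C = 0 with Ka₁ = 5.90e-02, C = 0.138.
x = (−Ka₁ + √(Ka₁² + 4·Ka₁·C))/2 = 6.5433e-02 M, so pH = 1.18.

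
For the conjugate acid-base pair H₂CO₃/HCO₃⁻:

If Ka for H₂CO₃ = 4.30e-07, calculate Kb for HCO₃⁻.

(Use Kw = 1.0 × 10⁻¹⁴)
K_b = 2.33e-08

Conjugate acid-base pairs differ by one H⁺. Ka × Kb = Kw for a conjugate pair.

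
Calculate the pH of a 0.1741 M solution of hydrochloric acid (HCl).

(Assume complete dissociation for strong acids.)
pH = 0.76

[H⁺] = 0.1741 M for strong acid. pH = -log[H⁺] = -log(0.1741)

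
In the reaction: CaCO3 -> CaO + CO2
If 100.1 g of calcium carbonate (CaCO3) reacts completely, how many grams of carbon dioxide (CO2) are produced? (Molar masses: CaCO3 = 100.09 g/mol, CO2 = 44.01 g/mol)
Moles of CaCO3 = 100.1 g ÷ 100.09 g/mol = 1.0001 mol
Mole ratio: 1 mol CO2 / 1 mol CaCO3
Moles of CO2 = 1.0001 × (1/1) = 1.0001 mol
Mass of CO2 = 1.0001 mol × 44.01 g/mol = 44.01 g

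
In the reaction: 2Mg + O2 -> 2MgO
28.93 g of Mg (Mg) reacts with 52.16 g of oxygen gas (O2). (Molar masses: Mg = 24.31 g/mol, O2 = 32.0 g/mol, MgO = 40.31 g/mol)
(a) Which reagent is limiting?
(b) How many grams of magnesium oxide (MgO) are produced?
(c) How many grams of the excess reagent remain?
(a) Mg, (b) 47.97 g, (c) 33.12 g

Moles of Mg = 28.93 g ÷ 24.31 g/mol = 1.19005 mol
Moles of O2 = 52.16 g ÷ 32.0 g/mol = 1.63 mol
Moles ÷ coefficient: Mg: 1.19005/2 = 0.595, O2: 1.63/1 = 1.63
(a) Mg has the smaller value, so Mg is the limiting reagent.
(b) Moles of MgO = 1.19005 mol Mg × (2/2) = 1.19005 mol; mass = 1.19005 mol × 40.31 g/mol = 47.97 g
(c) O2 consumed = 1.19005 × (1/2) = 0.595023 mol; remaining = 1.63 − 0.595023 = 1.03498 mol; mass = 1.03498 mol × 32.0 g/mol = 33.12 g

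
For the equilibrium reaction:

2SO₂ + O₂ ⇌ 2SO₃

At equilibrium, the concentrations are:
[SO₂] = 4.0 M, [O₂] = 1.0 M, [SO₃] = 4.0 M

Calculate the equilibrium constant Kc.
K_c = 1.0000

Kc = ([SO₃]^2) / ([SO₂]^2 × [O₂])
   = ((4.0)^2) / ((4.0)^2·(1.0))
   = 16 / 16 = 1.0000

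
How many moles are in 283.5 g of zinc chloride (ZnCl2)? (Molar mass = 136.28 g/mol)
Moles = 283.5 g ÷ 136.28 g/mol = 2.08 mol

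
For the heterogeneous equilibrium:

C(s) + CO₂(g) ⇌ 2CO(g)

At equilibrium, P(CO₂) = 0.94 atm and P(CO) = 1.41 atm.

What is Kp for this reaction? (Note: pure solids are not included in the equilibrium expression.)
K_p = 2.115

Solid C is excluded.
Kp = P(CO)²/P(CO₂) = (1.41)²/0.94 = 1.988/0.94 = 2.115.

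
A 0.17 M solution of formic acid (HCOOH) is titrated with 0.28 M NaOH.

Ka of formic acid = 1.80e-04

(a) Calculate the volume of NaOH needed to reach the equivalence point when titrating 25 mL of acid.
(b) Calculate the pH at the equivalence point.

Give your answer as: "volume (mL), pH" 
V = 15.2 mL, pH = 8.38

(a) At equivalence: moles acid = moles base.
moles acid = 0.17 × 0.025 = 0.00425 mol; V_NaOH = 0.00425/0.28 = 0.01518 L = 15.2 mL.
(b) At equivalence, all acid → conjugate base A⁻ at [A⁻] = 0.00425/0.04018 = 0.1058 M.
Kb = Kw/Ka = 1.0e-14/1.80e-04 = 5.556e-11; [OH⁻] = √(Kb·[A⁻]) = 2.424e-06; pOH = 5.62; pH = 14 − pOH = 8.38.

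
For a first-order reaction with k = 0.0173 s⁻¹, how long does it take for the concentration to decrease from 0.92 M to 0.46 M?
40.07 s

From ln[A] = ln[A]₀ - k·t: t = ln([A]₀/[A])/k = ln(0.92/0.46)/0.0173 = ln(2.0000)/0.0173 = 0.6931/0.0173 = 40.07 s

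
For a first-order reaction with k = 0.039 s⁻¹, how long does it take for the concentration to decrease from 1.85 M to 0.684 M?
25.51 s

From ln[A] = ln[A]₀ - k·t: t = ln([A]₀/[A])/k = ln(1.85/0.684)/0.039 = ln(2.7047)/0.039 = 0.9950/0.039 = 25.51 s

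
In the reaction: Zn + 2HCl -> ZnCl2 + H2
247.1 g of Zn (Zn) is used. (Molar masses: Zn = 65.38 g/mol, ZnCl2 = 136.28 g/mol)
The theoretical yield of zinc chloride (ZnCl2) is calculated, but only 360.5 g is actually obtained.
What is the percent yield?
Moles of Zn = 247.1 g ÷ 65.38 g/mol = 3.77944 mol
Mole ratio: 1 mol ZnCl2 / 1 mol Zn
Moles of ZnCl2 = 3.77944 × (1/1) = 3.77944 mol
Theoretical yield = 3.77944 mol × 136.28 g/mol = 515.06 g
Actual yield = 360.5 g
Percent yield = (360.5 / 515.06) × 100% = 70.0%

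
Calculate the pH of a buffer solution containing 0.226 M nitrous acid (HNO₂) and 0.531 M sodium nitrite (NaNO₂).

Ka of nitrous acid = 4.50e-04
pH = 3.72

pKa = -log(4.50e-04) = 3.35. pH = pKa + log([A⁻]/[HA]) = 3.35 + log(0.531/0.226)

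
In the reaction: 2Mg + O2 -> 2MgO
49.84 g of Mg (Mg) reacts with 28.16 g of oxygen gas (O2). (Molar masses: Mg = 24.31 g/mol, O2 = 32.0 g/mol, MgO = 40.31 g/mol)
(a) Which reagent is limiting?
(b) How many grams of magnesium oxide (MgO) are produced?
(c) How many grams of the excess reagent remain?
(a) O2, (b) 70.95 g, (c) 7.054 g

Moles of Mg = 49.84 g ÷ 24.31 g/mol = 2.05019 mol
Moles of O2 = 28.16 g ÷ 32.0 g/mol = 0.88 mol
Moles ÷ coefficient: Mg: 2.05019/2 = 1.025, O2: 0.88/1 = 0.88
(a) O2 has the smaller value, so O2 is the limiting reagent.
(b) Moles of MgO = 0.88 mol O2 × (2/1) = 1.76 mol; mass = 1.76 mol × 40.31 g/mol = 70.95 g
(c) Mg consumed = 0.88 × (2/1) = 1.76 mol; remaining = 2.05019 − 1.76 = 0.290185 mol; mass = 0.290185 mol × 24.31 g/mol = 7.054 g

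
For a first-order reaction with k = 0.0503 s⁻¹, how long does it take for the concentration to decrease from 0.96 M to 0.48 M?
13.78 s

From ln[A] = ln[A]₀ - k·t: t = ln([A]₀/[A])/k = ln(0.96/0.48)/0.0503 = ln(2.0000)/0.0503 = 0.6931/0.0503 = 13.78 s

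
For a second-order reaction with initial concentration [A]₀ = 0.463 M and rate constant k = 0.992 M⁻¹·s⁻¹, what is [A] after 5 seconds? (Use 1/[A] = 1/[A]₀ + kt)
0.1405 M

1/[A] = 1/[A]₀ + k·t = 1/0.463 + (0.992)·(5) = 2.1598 + 4.9600 = 7.1198
[A] = 1/7.1198 = 0.1405 M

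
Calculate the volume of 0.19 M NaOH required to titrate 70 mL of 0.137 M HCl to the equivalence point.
V_{base} = 50.5 mL

At equivalence: moles acid = moles base.
moles HCl = 0.137 M × 0.07 L = 0.00959 mol
V_NaOH = 0.00959 mol ÷ 0.19 M = 0.05047 L = 50.5 mL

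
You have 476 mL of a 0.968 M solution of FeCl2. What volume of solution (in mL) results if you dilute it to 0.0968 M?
Using M₁V₁ = M₂V₂:
0.968 × 476 = 0.0968 × V₂
V₂ = (0.968 × 476) / 0.0968 = 4760 mL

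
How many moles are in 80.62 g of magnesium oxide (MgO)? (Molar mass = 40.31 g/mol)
Moles = 80.62 g ÷ 40.31 g/mol = 2 mol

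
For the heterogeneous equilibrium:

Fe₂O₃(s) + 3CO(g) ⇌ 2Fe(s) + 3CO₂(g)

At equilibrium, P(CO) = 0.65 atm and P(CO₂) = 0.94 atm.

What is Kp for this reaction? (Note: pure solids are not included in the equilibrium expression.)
K_p = 3.024

Solids (Fe₂O₃, Fe) are excluded.
Kp = P(CO₂)³/P(CO)³ = (0.94)³/(0.65)³ = 0.8306/0.2746 = 3.024.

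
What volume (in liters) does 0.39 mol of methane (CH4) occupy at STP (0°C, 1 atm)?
At STP, 1 mol of gas occupies 22.4 L
Volume = 0.39 mol × 22.4 L/mol = 8.74 L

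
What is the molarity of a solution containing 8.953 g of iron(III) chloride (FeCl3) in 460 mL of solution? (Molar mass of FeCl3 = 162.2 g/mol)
Moles of FeCl3 = 8.953 g ÷ 162.2 g/mol = 0.0551973 mol
Volume = 460 mL = 0.46 L
Molarity = 0.0551973 mol ÷ 0.46 L = 0.12 M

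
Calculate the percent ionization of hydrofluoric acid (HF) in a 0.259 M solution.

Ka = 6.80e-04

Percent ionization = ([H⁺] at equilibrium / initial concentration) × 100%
Percent ionization = 4.99%

Let x = [H⁺]. Ka = x²/(C - x) ⇒ x² + (6.80e-04)x - (6.80e-04)(0.259) = 0. x = 1.2935e-02. Percent = (1.2935e-02/0.259) × 100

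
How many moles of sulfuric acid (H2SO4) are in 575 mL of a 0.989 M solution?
Moles = Molarity × Volume (L)
Moles = 0.989 M × 0.575 L = 0.5687 mol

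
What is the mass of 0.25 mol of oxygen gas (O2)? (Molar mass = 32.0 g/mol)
Mass = 0.25 mol × 32.0 g/mol = 8 g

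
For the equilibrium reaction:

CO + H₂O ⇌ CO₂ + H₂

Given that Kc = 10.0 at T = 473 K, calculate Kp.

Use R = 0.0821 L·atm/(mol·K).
K_p = 10.0000

Δn = (moles gaseous products) − (moles gaseous reactants) = 0
T = 473 K; RT = 0.0821 × 473 = 38.8333
Kp = Kc·(RT)^Δn = 10.0 × (38.8333)^0 = 10.0 × 1 = 10.0000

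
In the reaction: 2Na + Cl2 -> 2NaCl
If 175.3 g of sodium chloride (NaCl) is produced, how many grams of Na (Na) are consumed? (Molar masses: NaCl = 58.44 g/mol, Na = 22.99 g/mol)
Moles of NaCl = 175.3 g ÷ 58.44 g/mol = 2.99966 mol
Mole ratio: 2 mol Na / 2 mol NaCl
Moles of Na = 2.99966 × (2/2) = 2.99966 mol
Mass of Na = 2.99966 mol × 22.99 g/mol = 68.96 g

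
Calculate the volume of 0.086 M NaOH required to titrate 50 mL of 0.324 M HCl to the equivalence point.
V_{base} = 188.4 mL

At equivalence: moles acid = moles base.
moles HCl = 0.324 M × 0.05 L = 0.0162 mol
V_NaOH = 0.0162 mol ÷ 0.086 M = 0.1884 L = 188.4 mL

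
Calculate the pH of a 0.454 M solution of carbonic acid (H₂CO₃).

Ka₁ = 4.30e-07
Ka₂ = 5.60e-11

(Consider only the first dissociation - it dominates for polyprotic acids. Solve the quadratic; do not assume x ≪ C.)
pH = 3.35

x² + Ka₁·x − Ka₁·C = 0 with Ka₁ = 4.30e-07, C = 0.454.
x = (−Ka₁ + √(Ka₁² + 4·Ka₁·C))/2 = 4.4162e-04 M, so pH = 3.35.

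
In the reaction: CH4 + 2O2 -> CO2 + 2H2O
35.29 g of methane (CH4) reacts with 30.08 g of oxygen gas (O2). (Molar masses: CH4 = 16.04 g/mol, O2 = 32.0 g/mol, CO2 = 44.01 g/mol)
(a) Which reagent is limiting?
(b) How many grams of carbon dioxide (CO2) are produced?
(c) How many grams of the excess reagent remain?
(a) O2, (b) 20.68 g, (c) 27.75 g

Moles of CH4 = 35.29 g ÷ 16.04 g/mol = 2.20012 mol
Moles of O2 = 30.08 g ÷ 32.0 g/mol = 0.94 mol
Moles ÷ coefficient: CH4: 2.20012/1 = 2.2, O2: 0.94/2 = 0.47
(a) O2 has the smaller value, so O2 is the limiting reagent.
(b) Moles of CO2 = 0.94 mol O2 × (1/2) = 0.47 mol; mass = 0.47 mol × 44.01 g/mol = 20.68 g
(c) CH4 consumed = 0.94 × (1/2) = 0.47 mol; remaining = 2.20012 − 0.47 = 1.73012 mol; mass = 1.73012 mol × 16.04 g/mol = 27.75 g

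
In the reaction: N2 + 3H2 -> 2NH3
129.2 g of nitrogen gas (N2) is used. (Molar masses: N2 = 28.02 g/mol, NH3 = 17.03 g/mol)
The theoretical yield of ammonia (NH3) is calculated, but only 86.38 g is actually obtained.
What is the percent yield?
Moles of N2 = 129.2 g ÷ 28.02 g/mol = 4.61099 mol
Mole ratio: 2 mol NH3 / 1 mol N2
Moles of NH3 = 4.61099 × (2/1) = 9.22198 mol
Theoretical yield = 9.22198 mol × 17.03 g/mol = 157.05 g
Actual yield = 86.38 g
Percent yield = (86.38 / 157.05) × 100% = 55.0%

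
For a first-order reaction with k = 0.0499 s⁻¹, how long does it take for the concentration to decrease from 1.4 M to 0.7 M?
13.89 s

From ln[A] = ln[A]₀ - k·t: t = ln([A]₀/[A])/k = ln(1.4/0.7)/0.0499 = ln(2.0000)/0.0499 = 0.6931/0.0499 = 13.89 s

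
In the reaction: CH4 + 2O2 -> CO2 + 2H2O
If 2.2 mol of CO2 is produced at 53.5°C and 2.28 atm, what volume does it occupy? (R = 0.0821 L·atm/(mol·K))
T = 53.5°C + 273.15 = 326.65 K
V = nRT/P = (2.2 × 0.0821 × 326.65) / 2.28
V = 25.88 L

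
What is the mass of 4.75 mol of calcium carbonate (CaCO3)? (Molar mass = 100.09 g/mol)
Mass = 4.75 mol × 100.09 g/mol = 475.4 g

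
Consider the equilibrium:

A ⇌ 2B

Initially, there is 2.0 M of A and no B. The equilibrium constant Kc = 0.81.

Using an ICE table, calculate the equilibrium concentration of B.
[B] = 1.086 M

ICE: [A] = 2.0 − x, [B] = 2x.
Kc = (2x)²/(2.0 − x) = 0.81 ⇒ 4x² + 0.81x − 1.62 = 0.
x = (−0.81 + √(0.81² + 4·4·1.62))/(2·4) = (−0.81 + √26.576)/8 = 0.54315.
[B] = 2x = 1.086 M.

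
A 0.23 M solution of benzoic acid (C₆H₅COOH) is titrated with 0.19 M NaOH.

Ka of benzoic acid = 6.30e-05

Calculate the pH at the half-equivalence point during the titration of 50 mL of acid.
pH = pKa = 4.20

At the half-equivalence point, [HA] = [A⁻], so by Henderson–Hasselbalch pH = pKa + log(1) = pKa.
pKa = −log(6.30e-05) = 4.20.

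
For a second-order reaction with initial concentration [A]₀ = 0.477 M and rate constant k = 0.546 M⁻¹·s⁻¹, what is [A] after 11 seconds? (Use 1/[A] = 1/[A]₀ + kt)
0.1234 M

1/[A] = 1/[A]₀ + k·t = 1/0.477 + (0.546)·(11) = 2.0964 + 6.0060 = 8.1024
[A] = 1/8.1024 = 0.1234 M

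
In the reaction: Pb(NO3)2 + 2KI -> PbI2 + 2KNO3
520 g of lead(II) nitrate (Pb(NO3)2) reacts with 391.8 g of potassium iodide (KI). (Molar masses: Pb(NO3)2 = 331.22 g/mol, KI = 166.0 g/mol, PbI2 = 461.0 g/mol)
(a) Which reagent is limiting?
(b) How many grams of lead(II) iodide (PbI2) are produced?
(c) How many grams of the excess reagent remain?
(a) KI, (b) 544 g, (c) 129.1 g

Moles of Pb(NO3)2 = 520 g ÷ 331.22 g/mol = 1.56995 mol
Moles of KI = 391.8 g ÷ 166.0 g/mol = 2.36024 mol
Moles ÷ coefficient: Pb(NO3)2: 1.56995/1 = 1.57, KI: 2.36024/2 = 1.18
(a) KI has the smaller value, so KI is the limiting reagent.
(b) Moles of PbI2 = 2.36024 mol KI × (1/2) = 1.18012 mol; mass = 1.18012 mol × 461.0 g/mol = 544 g
(c) Pb(NO3)2 consumed = 2.36024 × (1/2) = 1.18012 mol; remaining = 1.56995 − 1.18012 = 0.389833 mol; mass = 0.389833 mol × 331.22 g/mol = 129.1 g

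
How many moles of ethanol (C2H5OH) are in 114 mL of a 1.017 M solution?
Moles = Molarity × Volume (L)
Moles = 1.017 M × 0.114 L = 0.1159 mol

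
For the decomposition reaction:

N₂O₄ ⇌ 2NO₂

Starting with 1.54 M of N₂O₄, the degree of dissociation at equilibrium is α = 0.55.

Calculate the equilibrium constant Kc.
K_c = 4.1409

x = α·[A]₀ = 0.55 × 1.54 = 0.847 M dissociated.
At eq: [N₂O₄] = 1.54 − 0.847 = 0.693 M; [NO₂] = 2x = 1.694 M.
Kc = [NO₂]²/[N₂O₄] = (1.694)²/0.693 = 4.141.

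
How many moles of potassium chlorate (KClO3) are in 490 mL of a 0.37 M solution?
Moles = Molarity × Volume (L)
Moles = 0.37 M × 0.49 L = 0.1813 mol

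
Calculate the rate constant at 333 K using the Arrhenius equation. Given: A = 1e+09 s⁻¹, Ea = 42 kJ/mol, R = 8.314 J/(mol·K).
2.58e+02 s⁻¹

k = A·exp(-Ea/(R·T)) = 1e+09·exp(-42000/(8.314·333)) = 1e+09·exp(-15.1703) = 1e+09·2.5799e-07 = 2.58e+02 s⁻¹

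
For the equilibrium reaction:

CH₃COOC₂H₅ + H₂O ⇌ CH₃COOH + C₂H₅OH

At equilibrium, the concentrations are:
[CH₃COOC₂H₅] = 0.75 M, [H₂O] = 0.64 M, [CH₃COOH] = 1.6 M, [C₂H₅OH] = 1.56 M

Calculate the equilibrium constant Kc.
K_c = 5.2000

Kc = ([CH₃COOH] × [C₂H₅OH]) / ([CH₃COOC₂H₅] × [H₂O])
   = ((1.6)·(1.56)) / ((0.75)·(0.64))
   = 2.496 / 0.48 = 5.2000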